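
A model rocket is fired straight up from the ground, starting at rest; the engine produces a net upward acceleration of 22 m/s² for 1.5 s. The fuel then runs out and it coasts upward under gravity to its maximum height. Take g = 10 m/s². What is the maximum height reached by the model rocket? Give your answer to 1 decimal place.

79.2 m

Phase 1 (powered ascent): v₀ = 0 m/s, a = 22 m/s².
v = v₀ + at = 0 + (22)(1.5) = 33.0 m/s
Δx = v₀t + ½at² = 0·1.5 + 0.5·22·1.5² = 24.8 m

Phase 2 (coasting upward): v₀ = 33.0 m/s, a = -10 m/s².
v = v₀ + at → t = (0 − 33.0) / -10 = 3.30 s
v² = v₀² + 2aΔx → Δx = (0² − 33.0²)/(2·-10) = 54.5 m
Maximum height = 24.8 + 54.5 = 79.2 m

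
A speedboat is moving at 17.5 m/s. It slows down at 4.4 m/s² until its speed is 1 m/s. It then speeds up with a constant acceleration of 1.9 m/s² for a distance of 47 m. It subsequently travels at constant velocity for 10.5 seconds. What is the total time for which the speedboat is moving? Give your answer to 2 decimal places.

Phase 1 (decelerating): v₀ = 17.5 m/s, a = -4.4 m/s².
v = v₀ + at → t = (1 − 17.5) / -4.4 = 3.75 s
v² = v₀² + 2aΔx → Δx = (1² − 17.5²)/(2·-4.4) = 34.7 m

Phase 2 (accelerating): v₀ = 1.00 m/s, a = 1.9 m/s².
v² = v₀² + 2aΔx = 1.00² + 2·1.9·47 = 180 → v = 13.4 m/s
t = (v − v₀)/a = (13.4 − 1.00)/1.9 = 6.53 s

Phase 3 (constant speed): v₀ = 13.4 m/s, a = 0 m/s².
v = v₀ + at = 13.4 + (0)(10.5) = 13.4 m/s
Δx = v₀t + ½at² = 13.4·10.5 + 0.5·0·10.5² = 141 m
Total time = 3.75 + 6.53 + 10.5 = 20.8 s

20.78 s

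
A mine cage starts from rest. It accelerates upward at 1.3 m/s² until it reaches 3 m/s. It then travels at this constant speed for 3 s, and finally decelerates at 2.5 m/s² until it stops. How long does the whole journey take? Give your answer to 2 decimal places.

Phase 1 (accelerating): v₀ = 0 m/s, a = 1.3 m/s².
v = v₀ + at → t = (3 − 0) / 1.3 = 2.31 s
v² = v₀² + 2aΔx → Δx = (3² − 0²)/(2·1.3) = 3.46 m

Phase 2 (constant speed): v₀ = 3.00 m/s, a = 0 m/s².
v = v₀ + at = 3.00 + (0)(3) = 3.00 m/s
Δx = v₀t + ½at² = 3.00·3 + 0.5·0·3² = 9.00 m

Phase 3 (decelerating): v₀ = 3.00 m/s, a = -2.5 m/s².
v = v₀ + at → t = (0 − 3.00) / -2.5 = 1.20 s
v² = v₀² + 2aΔx → Δx = (0² − 3.00²)/(2·-2.5) = 1.80 m
Total time = 2.31 + 3.00 + 1.20 = 6.51 s

6.51 s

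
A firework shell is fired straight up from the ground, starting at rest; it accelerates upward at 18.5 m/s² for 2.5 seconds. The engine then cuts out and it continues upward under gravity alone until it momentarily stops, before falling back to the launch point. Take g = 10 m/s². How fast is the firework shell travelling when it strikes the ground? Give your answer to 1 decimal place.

57.4 m/s

Phase 1 (powered ascent): v₀ = 0 m/s, a = 18.5 m/s².
v = v₀ + at = 0 + (18.5)(2.5) = 46.2 m/s
Δx = v₀t + ½at² = 0·2.5 + 0.5·18.5·2.5² = 57.8 m

Phase 2 (coasting upward): v₀ = 46.2 m/s, a = -10 m/s².
v = v₀ + at → t = (0 − 46.2) / -10 = 4.62 s
v² = v₀² + 2aΔx → Δx = (0² − 46.2²)/(2·-10) = 107 m

Phase 3 (free fall): v₀ = 0 m/s, a = -10 m/s².
Falls 165 m from rest: t = √(2·165/10) = 5.74 s; v = g·t = 57.4 m/s.
Impact speed = 57.4 m/s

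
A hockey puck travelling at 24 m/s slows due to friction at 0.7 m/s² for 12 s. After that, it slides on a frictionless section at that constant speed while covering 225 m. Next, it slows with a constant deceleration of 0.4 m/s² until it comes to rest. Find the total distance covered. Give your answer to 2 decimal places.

Phase 1 (decelerating): v₀ = 24.0 m/s, a = -0.7 m/s².
v = v₀ + at = 24.0 + (-0.7)(12) = 15.6 m/s
Δx = v₀t + ½at² = 24.0·12 + 0.5·-0.7·12² = 238 m

Phase 2 (constant speed): v₀ = 15.6 m/s, a = 0 m/s².
Constant speed: t = d/v = 225/15.6 = 14.4 s

Phase 3 (decelerating): v₀ = 15.6 m/s, a = -0.4 m/s².
v = v₀ + at → t = (0 − 15.6) / -0.4 = 39.0 s
v² = v₀² + 2aΔx → Δx = (0² − 15.6²)/(2·-0.4) = 304 m
Total distance = 238 + 225 + 304 = 767 m

766.80 m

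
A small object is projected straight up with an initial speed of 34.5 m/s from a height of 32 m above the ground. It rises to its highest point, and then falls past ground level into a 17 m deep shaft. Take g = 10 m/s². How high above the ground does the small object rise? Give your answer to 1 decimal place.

Phase 1 (rising): v₀ = 34.5 m/s, a = -10 m/s².
v = v₀ + at → t = (0 − 34.5) / -10 = 3.45 s
v² = v₀² + 2aΔx → Δx = (0² − 34.5²)/(2·-10) = 59.5 m
Maximum height = 32 + 59.5 = 91.5 m

91.5 m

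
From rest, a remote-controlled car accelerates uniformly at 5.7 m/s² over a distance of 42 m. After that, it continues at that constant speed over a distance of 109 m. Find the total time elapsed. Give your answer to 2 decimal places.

Phase 1 (accelerating): v₀ = 0 m/s, a = 5.7 m/s².
v² = v₀² + 2aΔx = 0² + 2·5.7·42 = 479 → v = 21.9 m/s
t = (v − v₀)/a = (21.9 − 0)/5.7 = 3.84 s

Phase 2 (constant speed): v₀ = 21.9 m/s, a = 0 m/s².
Constant speed: t = d/v = 109/21.9 = 4.98 s
Total time = 3.84 + 4.98 = 8.82 s

8.82 s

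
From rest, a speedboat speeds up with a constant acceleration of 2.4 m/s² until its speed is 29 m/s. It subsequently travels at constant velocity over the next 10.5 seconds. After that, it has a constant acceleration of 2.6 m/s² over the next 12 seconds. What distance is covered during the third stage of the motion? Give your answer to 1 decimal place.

Phase 1 (accelerating): v₀ = 0 m/s, a = 2.4 m/s².
v = v₀ + at → t = (29 − 0) / 2.4 = 12.1 s
v² = v₀² + 2aΔx → Δx = (29² − 0²)/(2·2.4) = 175 m

Phase 2 (constant speed): v₀ = 29.0 m/s, a = 0 m/s².
v = v₀ + at = 29.0 + (0)(10.5) = 29.0 m/s
Δx = v₀t + ½at² = 29.0·10.5 + 0.5·0·10.5² = 304 m

Phase 3 (accelerating): v₀ = 29.0 m/s, a = 2.6 m/s².
v = v₀ + at = 29.0 + (2.6)(12) = 60.2 m/s
Δx = v₀t + ½at² = 29.0·12 + 0.5·2.6·12² = 535 m
Distance in phase 3 = 535 m

535.2 m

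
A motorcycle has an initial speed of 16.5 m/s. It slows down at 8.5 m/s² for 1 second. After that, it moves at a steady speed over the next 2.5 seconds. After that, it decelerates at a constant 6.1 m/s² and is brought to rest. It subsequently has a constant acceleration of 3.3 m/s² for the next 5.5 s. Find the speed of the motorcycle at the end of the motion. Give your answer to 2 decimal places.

Phase 1 (decelerating): v₀ = 16.5 m/s, a = -8.5 m/s².
v = v₀ + at = 16.5 + (-8.5)(1) = 8.00 m/s
Δx = v₀t + ½at² = 16.5·1 + 0.5·-8.5·1² = 12.2 m

Phase 2 (constant speed): v₀ = 8.00 m/s, a = 0 m/s².
v = v₀ + at = 8.00 + (0)(2.5) = 8.00 m/s
Δx = v₀t + ½at² = 8.00·2.5 + 0.5·0·2.5² = 20.0 m

Phase 3 (decelerating): v₀ = 8.00 m/s, a = -6.1 m/s².
v = v₀ + at → t = (0 − 8.00) / -6.1 = 1.31 s
v² = v₀² + 2aΔx → Δx = (0² − 8.00²)/(2·-6.1) = 5.25 m

Phase 4 (accelerating): v₀ = 0 m/s, a = 3.3 m/s².
v = v₀ + at = 0 + (3.3)(5.5) = 18.1 m/s
Δx = v₀t + ½at² = 0·5.5 + 0.5·3.3·5.5² = 49.9 m
Final speed = 18.1 m/s

18.15 m/s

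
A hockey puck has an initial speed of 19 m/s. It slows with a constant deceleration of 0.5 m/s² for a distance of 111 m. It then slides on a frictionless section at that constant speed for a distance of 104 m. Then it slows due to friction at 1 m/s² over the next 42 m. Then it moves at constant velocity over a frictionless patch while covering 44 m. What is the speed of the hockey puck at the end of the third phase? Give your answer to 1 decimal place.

12.9 m/s

Phase 1 (decelerating): v₀ = 19.0 m/s, a = -0.5 m/s².
v² = v₀² + 2aΔx = 19.0² + 2·-0.5·111 = 250 → v = 15.8 m/s
t = (v − v₀)/a = (15.8 − 19.0)/-0.5 = 6.38 s

Phase 2 (constant speed): v₀ = 15.8 m/s, a = 0 m/s².
Constant speed: t = d/v = 104/15.8 = 6.58 s

Phase 3 (decelerating): v₀ = 15.8 m/s, a = -1 m/s².
v² = v₀² + 2aΔx = 15.8² + 2·-1·42 = 166 → v = 12.9 m/s
t = (v − v₀)/a = (12.9 − 15.8)/-1 = 2.93 s
Speed at end of phase 3 = 12.9 m/s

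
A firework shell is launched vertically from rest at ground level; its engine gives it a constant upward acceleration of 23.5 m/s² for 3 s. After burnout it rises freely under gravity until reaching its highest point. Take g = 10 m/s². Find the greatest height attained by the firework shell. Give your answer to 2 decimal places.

354.26 m

Phase 1 (powered ascent): v₀ = 0 m/s, a = 23.5 m/s².
v = v₀ + at = 0 + (23.5)(3) = 70.5 m/s
Δx = v₀t + ½at² = 0·3 + 0.5·23.5·3² = 106 m

Phase 2 (coasting upward): v₀ = 70.5 m/s, a = -10 m/s².
v = v₀ + at → t = (0 − 70.5) / -10 = 7.05 s
v² = v₀² + 2aΔx → Δx = (0² − 70.5²)/(2·-10) = 249 m
Maximum height = 106 + 249 = 354 m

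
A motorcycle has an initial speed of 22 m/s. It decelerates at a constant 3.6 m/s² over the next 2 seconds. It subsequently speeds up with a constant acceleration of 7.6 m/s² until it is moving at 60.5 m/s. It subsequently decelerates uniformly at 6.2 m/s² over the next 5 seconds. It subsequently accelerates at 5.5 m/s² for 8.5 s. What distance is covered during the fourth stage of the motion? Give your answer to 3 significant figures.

Phase 1 (decelerating): v₀ = 22.0 m/s, a = -3.6 m/s².
v = v₀ + at = 22.0 + (-3.6)(2) = 14.8 m/s
Δx = v₀t + ½at² = 22.0·2 + 0.5·-3.6·2² = 36.8 m

Phase 2 (accelerating): v₀ = 14.8 m/s, a = 7.6 m/s².
v = v₀ + at → t = (60.5 − 14.8) / 7.6 = 6.01 s
v² = v₀² + 2aΔx → Δx = (60.5² − 14.8²)/(2·7.6) = 226 m

Phase 3 (decelerating): v₀ = 60.5 m/s, a = -6.2 m/s².
v = v₀ + at = 60.5 + (-6.2)(5) = 29.5 m/s
Δx = v₀t + ½at² = 60.5·5 + 0.5·-6.2·5² = 225 m

Phase 4 (accelerating): v₀ = 29.5 m/s, a = 5.5 m/s².
v = v₀ + at = 29.5 + (5.5)(8.5) = 76.2 m/s
Δx = v₀t + ½at² = 29.5·8.5 + 0.5·5.5·8.5² = 449 m
Distance in phase 4 = 449 m

449 m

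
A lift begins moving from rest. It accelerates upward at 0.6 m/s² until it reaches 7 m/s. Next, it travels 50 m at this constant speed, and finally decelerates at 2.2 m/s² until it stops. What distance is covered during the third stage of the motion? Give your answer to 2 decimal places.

Phase 1 (accelerating): v₀ = 0 m/s, a = 0.6 m/s².
v = v₀ + at → t = (7 − 0) / 0.6 = 11.7 s
v² = v₀² + 2aΔx → Δx = (7² − 0²)/(2·0.6) = 40.8 m

Phase 2 (constant speed): v₀ = 7.00 m/s, a = 0 m/s².
Constant speed: t = d/v = 50/7.00 = 7.14 s

Phase 3 (decelerating): v₀ = 7.00 m/s, a = -2.2 m/s².
v = v₀ + at → t = (0 − 7.00) / -2.2 = 3.18 s
v² = v₀² + 2aΔx → Δx = (0² − 7.00²)/(2·-2.2) = 11.1 m
Distance in phase 3 = 11.1 m

11.14 m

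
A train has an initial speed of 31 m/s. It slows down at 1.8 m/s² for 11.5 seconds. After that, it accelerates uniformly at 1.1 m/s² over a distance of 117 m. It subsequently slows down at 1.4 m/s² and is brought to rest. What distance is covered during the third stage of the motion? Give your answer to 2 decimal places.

129.82 m

Phase 1 (decelerating): v₀ = 31.0 m/s, a = -1.8 m/s².
v = v₀ + at = 31.0 + (-1.8)(11.5) = 10.3 m/s
Δx = v₀t + ½at² = 31.0·11.5 + 0.5·-1.8·11.5² = 237 m

Phase 2 (accelerating): v₀ = 10.3 m/s, a = 1.1 m/s².
v² = v₀² + 2aΔx = 10.3² + 2·1.1·117 = 363 → v = 19.1 m/s
t = (v − v₀)/a = (19.1 − 10.3)/1.1 = 7.97 s

Phase 3 (decelerating): v₀ = 19.1 m/s, a = -1.4 m/s².
v = v₀ + at → t = (0 − 19.1) / -1.4 = 13.6 s
v² = v₀² + 2aΔx → Δx = (0² − 19.1²)/(2·-1.4) = 130 m
Distance in phase 3 = 130 m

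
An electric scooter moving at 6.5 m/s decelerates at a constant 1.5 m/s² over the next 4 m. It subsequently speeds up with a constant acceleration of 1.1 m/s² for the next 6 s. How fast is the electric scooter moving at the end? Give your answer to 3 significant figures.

Phase 1 (decelerating): v₀ = 6.50 m/s, a = -1.5 m/s².
v² = v₀² + 2aΔx = 6.50² + 2·-1.5·4 = 30.2 → v = 5.50 m/s
t = (v − v₀)/a = (5.50 − 6.50)/-1.5 = 0.667 s

Phase 2 (accelerating): v₀ = 5.50 m/s, a = 1.1 m/s².
v = v₀ + at = 5.50 + (1.1)(6) = 12.1 m/s
Δx = v₀t + ½at² = 5.50·6 + 0.5·1.1·6² = 52.8 m
Final speed = 12.1 m/s

12.1 m/s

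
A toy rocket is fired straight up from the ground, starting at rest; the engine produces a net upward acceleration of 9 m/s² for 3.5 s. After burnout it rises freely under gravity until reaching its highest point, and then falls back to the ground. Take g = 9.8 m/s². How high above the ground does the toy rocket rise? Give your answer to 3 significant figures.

106 m

Phase 1 (powered ascent): v₀ = 0 m/s, a = 9 m/s².
v = v₀ + at = 0 + (9)(3.5) = 31.5 m/s
Δx = v₀t + ½at² = 0·3.5 + 0.5·9·3.5² = 55.1 m

Phase 2 (coasting upward): v₀ = 31.5 m/s, a = -9.8 m/s².
v = v₀ + at → t = (0 − 31.5) / -9.8 = 3.21 s
v² = v₀² + 2aΔx → Δx = (0² − 31.5²)/(2·-9.8) = 50.6 m
Maximum height = 55.1 + 50.6 = 106 m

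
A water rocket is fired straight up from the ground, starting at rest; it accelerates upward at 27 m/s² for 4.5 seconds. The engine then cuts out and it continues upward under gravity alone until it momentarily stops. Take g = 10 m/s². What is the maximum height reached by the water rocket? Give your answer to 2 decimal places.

1011.49 m

Phase 1 (powered ascent): v₀ = 0 m/s, a = 27 m/s².
v = v₀ + at = 0 + (27)(4.5) = 122 m/s
Δx = v₀t + ½at² = 0·4.5 + 0.5·27·4.5² = 273 m

Phase 2 (coasting upward): v₀ = 122 m/s, a = -10 m/s².
v = v₀ + at → t = (0 − 122) / -10 = 12.2 s
v² = v₀² + 2aΔx → Δx = (0² − 122²)/(2·-10) = 738 m
Maximum height = 273 + 738 = 1010 m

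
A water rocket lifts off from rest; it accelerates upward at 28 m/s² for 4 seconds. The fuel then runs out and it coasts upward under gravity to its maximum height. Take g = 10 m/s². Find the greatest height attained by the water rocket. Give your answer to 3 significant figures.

851 m

Phase 1 (powered ascent): v₀ = 0 m/s, a = 28 m/s².
v = v₀ + at = 0 + (28)(4) = 112 m/s
Δx = v₀t + ½at² = 0·4 + 0.5·28·4² = 224 m

Phase 2 (coasting upward): v₀ = 112 m/s, a = -10 m/s².
v = v₀ + at → t = (0 − 112) / -10 = 11.2 s
v² = v₀² + 2aΔx → Δx = (0² − 112²)/(2·-10) = 627 m
Maximum height = 224 + 627 = 851 m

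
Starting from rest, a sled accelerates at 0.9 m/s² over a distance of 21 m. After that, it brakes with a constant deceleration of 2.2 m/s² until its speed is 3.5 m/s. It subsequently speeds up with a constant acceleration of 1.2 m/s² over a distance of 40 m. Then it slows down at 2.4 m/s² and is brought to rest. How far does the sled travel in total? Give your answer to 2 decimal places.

89.36 m

Phase 1 (accelerating): v₀ = 0 m/s, a = 0.9 m/s².
v² = v₀² + 2aΔx = 0² + 2·0.9·21 = 37.8 → v = 6.15 m/s
t = (v − v₀)/a = (6.15 − 0)/0.9 = 6.83 s

Phase 2 (decelerating): v₀ = 6.15 m/s, a = -2.2 m/s².
v = v₀ + at → t = (3.5 − 6.15) / -2.2 = 1.20 s
v² = v₀² + 2aΔx → Δx = (3.5² − 6.15²)/(2·-2.2) = 5.81 m

Phase 3 (accelerating): v₀ = 3.50 m/s, a = 1.2 m/s².
v² = v₀² + 2aΔx = 3.50² + 2·1.2·40 = 108 → v = 10.4 m/s
t = (v − v₀)/a = (10.4 − 3.50)/1.2 = 5.75 s

Phase 4 (decelerating): v₀ = 10.4 m/s, a = -2.4 m/s².
v = v₀ + at → t = (0 − 10.4) / -2.4 = 4.34 s
v² = v₀² + 2aΔx → Δx = (0² − 10.4²)/(2·-2.4) = 22.6 m
Total distance = 21.0 + 5.81 + 40.0 + 22.6 = 89.4 m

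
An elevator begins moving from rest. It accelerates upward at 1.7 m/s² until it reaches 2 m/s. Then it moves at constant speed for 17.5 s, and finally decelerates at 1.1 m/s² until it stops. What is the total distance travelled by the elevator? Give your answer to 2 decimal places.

37.99 m

Phase 1 (accelerating): v₀ = 0 m/s, a = 1.7 m/s².
v = v₀ + at → t = (2 − 0) / 1.7 = 1.18 s
v² = v₀² + 2aΔx → Δx = (2² − 0²)/(2·1.7) = 1.18 m

Phase 2 (constant speed): v₀ = 2.00 m/s, a = 0 m/s².
v = v₀ + at = 2.00 + (0)(17.5) = 2.00 m/s
Δx = v₀t + ½at² = 2.00·17.5 + 0.5·0·17.5² = 35.0 m

Phase 3 (decelerating): v₀ = 2.00 m/s, a = -1.1 m/s².
v = v₀ + at → t = (0 − 2.00) / -1.1 = 1.82 s
v² = v₀² + 2aΔx → Δx = (0² − 2.00²)/(2·-1.1) = 1.82 m
Total distance = 1.18 + 35.0 + 1.82 = 38.0 m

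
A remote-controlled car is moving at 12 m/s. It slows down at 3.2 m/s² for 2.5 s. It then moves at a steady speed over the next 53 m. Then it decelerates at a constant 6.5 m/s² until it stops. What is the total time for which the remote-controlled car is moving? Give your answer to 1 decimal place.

16.4 s

Phase 1 (decelerating): v₀ = 12.0 m/s, a = -3.2 m/s².
v = v₀ + at = 12.0 + (-3.2)(2.5) = 4.00 m/s
Δx = v₀t + ½at² = 12.0·2.5 + 0.5·-3.2·2.5² = 20.0 m

Phase 2 (constant speed): v₀ = 4.00 m/s, a = 0 m/s².
Constant speed: t = d/v = 53/4.00 = 13.2 s

Phase 3 (decelerating): v₀ = 4.00 m/s, a = -6.5 m/s².
v = v₀ + at → t = (0 − 4.00) / -6.5 = 0.615 s
v² = v₀² + 2aΔx → Δx = (0² − 4.00²)/(2·-6.5) = 1.23 m
Total time = 2.50 + 13.2 + 0.615 = 16.4 s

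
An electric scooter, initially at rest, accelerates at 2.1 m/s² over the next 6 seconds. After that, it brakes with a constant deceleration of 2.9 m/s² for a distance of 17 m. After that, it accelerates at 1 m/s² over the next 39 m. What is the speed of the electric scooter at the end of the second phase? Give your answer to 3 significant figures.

7.76 m/s

Phase 1 (accelerating): v₀ = 0 m/s, a = 2.1 m/s².
v = v₀ + at = 0 + (2.1)(6) = 12.6 m/s
Δx = v₀t + ½at² = 0·6 + 0.5·2.1·6² = 37.8 m

Phase 2 (decelerating): v₀ = 12.6 m/s, a = -2.9 m/s².
v² = v₀² + 2aΔx = 12.6² + 2·-2.9·17 = 60.2 → v = 7.76 m/s
t = (v − v₀)/a = (7.76 − 12.6)/-2.9 = 1.67 s
Speed at end of phase 2 = 7.76 m/s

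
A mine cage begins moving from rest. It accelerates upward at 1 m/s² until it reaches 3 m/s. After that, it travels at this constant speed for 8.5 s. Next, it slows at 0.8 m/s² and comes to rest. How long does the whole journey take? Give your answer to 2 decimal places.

Phase 1 (accelerating): v₀ = 0 m/s, a = 1 m/s².
v = v₀ + at → t = (3 − 0) / 1 = 3.00 s
v² = v₀² + 2aΔx → Δx = (3² − 0²)/(2·1) = 4.50 m

Phase 2 (constant speed): v₀ = 3.00 m/s, a = 0 m/s².
v = v₀ + at = 3.00 + (0)(8.5) = 3.00 m/s
Δx = v₀t + ½at² = 3.00·8.5 + 0.5·0·8.5² = 25.5 m

Phase 3 (decelerating): v₀ = 3.00 m/s, a = -0.8 m/s².
v = v₀ + at → t = (0 − 3.00) / -0.8 = 3.75 s
v² = v₀² + 2aΔx → Δx = (0² − 3.00²)/(2·-0.8) = 5.62 m
Total time = 3.00 + 8.50 + 3.75 = 15.2 s

15.25 s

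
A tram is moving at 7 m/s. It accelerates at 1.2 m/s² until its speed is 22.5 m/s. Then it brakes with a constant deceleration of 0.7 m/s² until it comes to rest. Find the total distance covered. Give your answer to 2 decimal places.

Phase 1 (accelerating): v₀ = 7.00 m/s, a = 1.2 m/s².
v = v₀ + at → t = (22.5 − 7.00) / 1.2 = 12.9 s
v² = v₀² + 2aΔx → Δx = (22.5² − 7.00²)/(2·1.2) = 191 m

Phase 2 (decelerating): v₀ = 22.5 m/s, a = -0.7 m/s².
v = v₀ + at → t = (0 − 22.5) / -0.7 = 32.1 s
v² = v₀² + 2aΔx → Δx = (0² − 22.5²)/(2·-0.7) = 362 m
Total distance = 191 + 362 = 552 m

552.13 m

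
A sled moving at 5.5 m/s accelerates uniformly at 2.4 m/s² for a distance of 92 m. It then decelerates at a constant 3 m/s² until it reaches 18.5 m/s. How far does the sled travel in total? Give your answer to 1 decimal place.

113.6 m

Phase 1 (accelerating): v₀ = 5.50 m/s, a = 2.4 m/s².
v² = v₀² + 2aΔx = 5.50² + 2·2.4·92 = 472 → v = 21.7 m/s
t = (v − v₀)/a = (21.7 − 5.50)/2.4 = 6.76 s

Phase 2 (decelerating): v₀ = 21.7 m/s, a = -3 m/s².
v = v₀ + at → t = (18.5 − 21.7) / -3 = 1.07 s
v² = v₀² + 2aΔx → Δx = (18.5² − 21.7²)/(2·-3) = 21.6 m
Total distance = 92.0 + 21.6 = 114 m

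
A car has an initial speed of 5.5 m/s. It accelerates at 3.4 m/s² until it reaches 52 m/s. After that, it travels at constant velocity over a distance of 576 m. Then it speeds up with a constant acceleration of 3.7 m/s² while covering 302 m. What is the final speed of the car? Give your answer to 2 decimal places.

Phase 1 (accelerating): v₀ = 5.50 m/s, a = 3.4 m/s².
v = v₀ + at → t = (52 − 5.50) / 3.4 = 13.7 s
v² = v₀² + 2aΔx → Δx = (52² − 5.50²)/(2·3.4) = 393 m

Phase 2 (constant speed): v₀ = 52.0 m/s, a = 0 m/s².
Constant speed: t = d/v = 576/52.0 = 11.1 s

Phase 3 (accelerating): v₀ = 52.0 m/s, a = 3.7 m/s².
v² = v₀² + 2aΔx = 52.0² + 2·3.7·302 = 4940 → v = 70.3 m/s
t = (v − v₀)/a = (70.3 − 52.0)/3.7 = 4.94 s
Final speed = 70.3 m/s

70.28 m/s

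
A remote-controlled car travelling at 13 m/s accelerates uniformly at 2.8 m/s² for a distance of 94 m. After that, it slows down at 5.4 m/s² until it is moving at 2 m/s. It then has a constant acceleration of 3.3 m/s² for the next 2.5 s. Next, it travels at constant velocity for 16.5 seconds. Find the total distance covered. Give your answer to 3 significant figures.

Phase 1 (accelerating): v₀ = 13.0 m/s, a = 2.8 m/s².
v² = v₀² + 2aΔx = 13.0² + 2·2.8·94 = 695 → v = 26.4 m/s
t = (v − v₀)/a = (26.4 − 13.0)/2.8 = 4.78 s

Phase 2 (decelerating): v₀ = 26.4 m/s, a = -5.4 m/s².
v = v₀ + at → t = (2 − 26.4) / -5.4 = 4.51 s
v² = v₀² + 2aΔx → Δx = (2² − 26.4²)/(2·-5.4) = 64.0 m

Phase 3 (accelerating): v₀ = 2.00 m/s, a = 3.3 m/s².
v = v₀ + at = 2.00 + (3.3)(2.5) = 10.2 m/s
Δx = v₀t + ½at² = 2.00·2.5 + 0.5·3.3·2.5² = 15.3 m

Phase 4 (constant speed): v₀ = 10.2 m/s, a = 0 m/s².
v = v₀ + at = 10.2 + (0)(16.5) = 10.2 m/s
Δx = v₀t + ½at² = 10.2·16.5 + 0.5·0·16.5² = 169 m
Total distance = 94.0 + 64.0 + 15.3 + 169 = 342 m

342 m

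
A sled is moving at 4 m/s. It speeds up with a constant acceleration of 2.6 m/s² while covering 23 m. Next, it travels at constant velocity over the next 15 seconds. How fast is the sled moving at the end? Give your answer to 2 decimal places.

Phase 1 (accelerating): v₀ = 4.00 m/s, a = 2.6 m/s².
v² = v₀² + 2aΔx = 4.00² + 2·2.6·23 = 136 → v = 11.6 m/s
t = (v − v₀)/a = (11.6 − 4.00)/2.6 = 2.94 s

Phase 2 (constant speed): v₀ = 11.6 m/s, a = 0 m/s².
v = v₀ + at = 11.6 + (0)(15) = 11.6 m/s
Δx = v₀t + ½at² = 11.6·15 + 0.5·0·15² = 175 m
Final speed = 11.6 m/s

11.64 m/s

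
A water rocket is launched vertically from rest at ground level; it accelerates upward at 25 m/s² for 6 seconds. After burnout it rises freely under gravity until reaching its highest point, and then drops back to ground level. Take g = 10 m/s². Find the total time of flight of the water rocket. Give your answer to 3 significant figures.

Phase 1 (powered ascent): v₀ = 0 m/s, a = 25 m/s².
v = v₀ + at = 0 + (25)(6) = 150 m/s
Δx = v₀t + ½at² = 0·6 + 0.5·25·6² = 450 m

Phase 2 (coasting upward): v₀ = 150 m/s, a = -10 m/s².
v = v₀ + at → t = (0 − 150) / -10 = 15.0 s
v² = v₀² + 2aΔx → Δx = (0² − 150²)/(2·-10) = 1120 m

Phase 3 (free fall): v₀ = 0 m/s, a = -10 m/s².
Falls 1580 m from rest: t = √(2·1580/10) = 17.7 s; v = g·t = 177 m/s.
Total time = 6.00 + 15.0 + 17.7 = 38.7 s

38.7 s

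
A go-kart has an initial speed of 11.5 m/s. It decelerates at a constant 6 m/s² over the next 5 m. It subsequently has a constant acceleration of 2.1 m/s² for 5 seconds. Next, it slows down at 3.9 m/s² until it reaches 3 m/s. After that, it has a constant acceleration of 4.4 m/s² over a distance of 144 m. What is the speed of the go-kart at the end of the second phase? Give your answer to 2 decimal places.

Phase 1 (decelerating): v₀ = 11.5 m/s, a = -6 m/s².
v² = v₀² + 2aΔx = 11.5² + 2·-6·5 = 72.2 → v = 8.50 m/s
t = (v − v₀)/a = (8.50 − 11.5)/-6 = 0.500 s

Phase 2 (accelerating): v₀ = 8.50 m/s, a = 2.1 m/s².
v = v₀ + at = 8.50 + (2.1)(5) = 19.0 m/s
Δx = v₀t + ½at² = 8.50·5 + 0.5·2.1·5² = 68.8 m
Speed at end of phase 2 = 19.0 m/s

19.00 m/s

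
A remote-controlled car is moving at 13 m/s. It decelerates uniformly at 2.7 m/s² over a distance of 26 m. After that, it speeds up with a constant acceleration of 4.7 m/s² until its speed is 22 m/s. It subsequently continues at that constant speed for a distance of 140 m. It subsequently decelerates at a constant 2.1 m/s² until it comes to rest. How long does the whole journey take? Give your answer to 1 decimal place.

Phase 1 (decelerating): v₀ = 13.0 m/s, a = -2.7 m/s².
v² = v₀² + 2aΔx = 13.0² + 2·-2.7·26 = 28.6 → v = 5.35 m/s
t = (v − v₀)/a = (5.35 − 13.0)/-2.7 = 2.83 s

Phase 2 (accelerating): v₀ = 5.35 m/s, a = 4.7 m/s².
v = v₀ + at → t = (22 − 5.35) / 4.7 = 3.54 s
v² = v₀² + 2aΔx → Δx = (22² − 5.35²)/(2·4.7) = 48.4 m

Phase 3 (constant speed): v₀ = 22.0 m/s, a = 0 m/s².
Constant speed: t = d/v = 140/22.0 = 6.36 s

Phase 4 (decelerating): v₀ = 22.0 m/s, a = -2.1 m/s².
v = v₀ + at → t = (0 − 22.0) / -2.1 = 10.5 s
v² = v₀² + 2aΔx → Δx = (0² − 22.0²)/(2·-2.1) = 115 m
Total time = 2.83 + 3.54 + 6.36 + 10.5 = 23.2 s

23.2 s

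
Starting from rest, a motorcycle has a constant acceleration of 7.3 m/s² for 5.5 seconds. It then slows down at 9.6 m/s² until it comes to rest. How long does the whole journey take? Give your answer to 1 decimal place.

Phase 1 (accelerating): v₀ = 0 m/s, a = 7.3 m/s².
v = v₀ + at = 0 + (7.3)(5.5) = 40.1 m/s
Δx = v₀t + ½at² = 0·5.5 + 0.5·7.3·5.5² = 110 m

Phase 2 (decelerating): v₀ = 40.1 m/s, a = -9.6 m/s².
v = v₀ + at → t = (0 − 40.1) / -9.6 = 4.18 s
v² = v₀² + 2aΔx → Δx = (0² − 40.1²)/(2·-9.6) = 84.0 m
Total time = 5.50 + 4.18 = 9.68 s

9.7 s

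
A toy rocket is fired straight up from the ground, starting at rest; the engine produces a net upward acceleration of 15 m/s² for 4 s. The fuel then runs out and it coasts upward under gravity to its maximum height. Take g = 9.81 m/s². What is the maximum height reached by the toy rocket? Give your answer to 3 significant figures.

Phase 1 (powered ascent): v₀ = 0 m/s, a = 15 m/s².
v = v₀ + at = 0 + (15)(4) = 60.0 m/s
Δx = v₀t + ½at² = 0·4 + 0.5·15·4² = 120 m

Phase 2 (coasting upward): v₀ = 60.0 m/s, a = -9.81 m/s².
v = v₀ + at → t = (0 − 60.0) / -9.81 = 6.12 s
v² = v₀² + 2aΔx → Δx = (0² − 60.0²)/(2·-9.81) = 183 m
Maximum height = 120 + 183 = 303 m

303 m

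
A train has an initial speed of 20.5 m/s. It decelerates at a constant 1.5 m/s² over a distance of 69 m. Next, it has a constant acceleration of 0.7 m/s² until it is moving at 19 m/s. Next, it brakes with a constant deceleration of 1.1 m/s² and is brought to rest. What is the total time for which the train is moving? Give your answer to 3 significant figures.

Phase 1 (decelerating): v₀ = 20.5 m/s, a = -1.5 m/s².
v² = v₀² + 2aΔx = 20.5² + 2·-1.5·69 = 213 → v = 14.6 m/s
t = (v − v₀)/a = (14.6 − 20.5)/-1.5 = 3.93 s

Phase 2 (accelerating): v₀ = 14.6 m/s, a = 0.7 m/s².
v = v₀ + at → t = (19 − 14.6) / 0.7 = 6.28 s
v² = v₀² + 2aΔx → Δx = (19² − 14.6²)/(2·0.7) = 106 m

Phase 3 (decelerating): v₀ = 19.0 m/s, a = -1.1 m/s².
v = v₀ + at → t = (0 − 19.0) / -1.1 = 17.3 s
v² = v₀² + 2aΔx → Δx = (0² − 19.0²)/(2·-1.1) = 164 m
Total time = 3.93 + 6.28 + 17.3 = 27.5 s

27.5 s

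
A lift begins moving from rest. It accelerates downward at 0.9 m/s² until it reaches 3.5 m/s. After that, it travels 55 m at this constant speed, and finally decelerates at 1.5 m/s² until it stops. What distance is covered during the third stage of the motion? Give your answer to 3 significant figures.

4.08 m

Phase 1 (accelerating): v₀ = 0 m/s, a = 0.9 m/s².
v = v₀ + at → t = (3.5 − 0) / 0.9 = 3.89 s
v² = v₀² + 2aΔx → Δx = (3.5² − 0²)/(2·0.9) = 6.81 m

Phase 2 (constant speed): v₀ = 3.50 m/s, a = 0 m/s².
Constant speed: t = d/v = 55/3.50 = 15.7 s

Phase 3 (decelerating): v₀ = 3.50 m/s, a = -1.5 m/s².
v = v₀ + at → t = (0 − 3.50) / -1.5 = 2.33 s
v² = v₀² + 2aΔx → Δx = (0² − 3.50²)/(2·-1.5) = 4.08 m
Distance in phase 3 = 4.08 m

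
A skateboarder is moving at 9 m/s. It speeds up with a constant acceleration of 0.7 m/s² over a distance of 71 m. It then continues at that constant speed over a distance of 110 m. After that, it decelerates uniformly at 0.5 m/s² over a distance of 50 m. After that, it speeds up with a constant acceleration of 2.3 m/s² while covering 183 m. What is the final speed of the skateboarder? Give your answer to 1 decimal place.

31.2 m/s

Phase 1 (accelerating): v₀ = 9.00 m/s, a = 0.7 m/s².
v² = v₀² + 2aΔx = 9.00² + 2·0.7·71 = 180 → v = 13.4 m/s
t = (v − v₀)/a = (13.4 − 9.00)/0.7 = 6.33 s

Phase 2 (constant speed): v₀ = 13.4 m/s, a = 0 m/s².
Constant speed: t = d/v = 110/13.4 = 8.19 s

Phase 3 (decelerating): v₀ = 13.4 m/s, a = -0.5 m/s².
v² = v₀² + 2aΔx = 13.4² + 2·-0.5·50 = 130 → v = 11.4 m/s
t = (v − v₀)/a = (11.4 − 13.4)/-0.5 = 4.02 s

Phase 4 (accelerating): v₀ = 11.4 m/s, a = 2.3 m/s².
v² = v₀² + 2aΔx = 11.4² + 2·2.3·183 = 972 → v = 31.2 m/s
t = (v − v₀)/a = (31.2 − 11.4)/2.3 = 8.59 s
Final speed = 31.2 m/s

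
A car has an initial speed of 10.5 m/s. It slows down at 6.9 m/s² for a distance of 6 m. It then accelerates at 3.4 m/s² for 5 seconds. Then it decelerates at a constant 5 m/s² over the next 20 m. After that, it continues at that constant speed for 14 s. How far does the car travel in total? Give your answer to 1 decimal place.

335.0 m

Phase 1 (decelerating): v₀ = 10.5 m/s, a = -6.9 m/s².
v² = v₀² + 2aΔx = 10.5² + 2·-6.9·6 = 27.4 → v = 5.24 m/s
t = (v − v₀)/a = (5.24 − 10.5)/-6.9 = 0.762 s

Phase 2 (accelerating): v₀ = 5.24 m/s, a = 3.4 m/s².
v = v₀ + at = 5.24 + (3.4)(5) = 22.2 m/s
Δx = v₀t + ½at² = 5.24·5 + 0.5·3.4·5² = 68.7 m

Phase 3 (decelerating): v₀ = 22.2 m/s, a = -5 m/s².
v² = v₀² + 2aΔx = 22.2² + 2·-5·20 = 295 → v = 17.2 m/s
t = (v − v₀)/a = (17.2 − 22.2)/-5 = 1.02 s

Phase 4 (constant speed): v₀ = 17.2 m/s, a = 0 m/s².
v = v₀ + at = 17.2 + (0)(14) = 17.2 m/s
Δx = v₀t + ½at² = 17.2·14 + 0.5·0·14² = 240 m
Total distance = 6.00 + 68.7 + 20.0 + 240 = 335 m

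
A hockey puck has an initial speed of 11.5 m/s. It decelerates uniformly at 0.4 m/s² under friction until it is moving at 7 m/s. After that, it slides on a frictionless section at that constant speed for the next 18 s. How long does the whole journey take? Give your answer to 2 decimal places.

Phase 1 (decelerating): v₀ = 11.5 m/s, a = -0.4 m/s².
v = v₀ + at → t = (7 − 11.5) / -0.4 = 11.2 s
v² = v₀² + 2aΔx → Δx = (7² − 11.5²)/(2·-0.4) = 104 m

Phase 2 (constant speed): v₀ = 7.00 m/s, a = 0 m/s².
v = v₀ + at = 7.00 + (0)(18) = 7.00 m/s
Δx = v₀t + ½at² = 7.00·18 + 0.5·0·18² = 126 m
Total time = 11.2 + 18.0 = 29.2 s

29.25 s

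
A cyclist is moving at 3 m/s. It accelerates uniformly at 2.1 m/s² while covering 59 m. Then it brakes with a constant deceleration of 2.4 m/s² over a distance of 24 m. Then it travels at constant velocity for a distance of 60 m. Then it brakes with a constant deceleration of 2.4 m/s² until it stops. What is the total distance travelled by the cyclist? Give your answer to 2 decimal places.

Phase 1 (accelerating): v₀ = 3.00 m/s, a = 2.1 m/s².
v² = v₀² + 2aΔx = 3.00² + 2·2.1·59 = 257 → v = 16.0 m/s
t = (v − v₀)/a = (16.0 − 3.00)/2.1 = 6.20 s

Phase 2 (decelerating): v₀ = 16.0 m/s, a = -2.4 m/s².
v² = v₀² + 2aΔx = 16.0² + 2·-2.4·24 = 142 → v = 11.9 m/s
t = (v − v₀)/a = (11.9 − 16.0)/-2.4 = 1.72 s

Phase 3 (constant speed): v₀ = 11.9 m/s, a = 0 m/s².
Constant speed: t = d/v = 60/11.9 = 5.04 s

Phase 4 (decelerating): v₀ = 11.9 m/s, a = -2.4 m/s².
v = v₀ + at → t = (0 − 11.9) / -2.4 = 4.96 s
v² = v₀² + 2aΔx → Δx = (0² − 11.9²)/(2·-2.4) = 29.5 m
Total distance = 59.0 + 24.0 + 60.0 + 29.5 = 173 m

172.50 m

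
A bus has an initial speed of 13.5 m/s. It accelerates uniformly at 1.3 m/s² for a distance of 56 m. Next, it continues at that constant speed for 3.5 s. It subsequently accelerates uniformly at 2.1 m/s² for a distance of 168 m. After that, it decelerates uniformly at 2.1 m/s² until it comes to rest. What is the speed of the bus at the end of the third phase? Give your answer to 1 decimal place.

Phase 1 (accelerating): v₀ = 13.5 m/s, a = 1.3 m/s².
v² = v₀² + 2aΔx = 13.5² + 2·1.3·56 = 328 → v = 18.1 m/s
t = (v − v₀)/a = (18.1 − 13.5)/1.3 = 3.54 s

Phase 2 (constant speed): v₀ = 18.1 m/s, a = 0 m/s².
v = v₀ + at = 18.1 + (0)(3.5) = 18.1 m/s
Δx = v₀t + ½at² = 18.1·3.5 + 0.5·0·3.5² = 63.4 m

Phase 3 (accelerating): v₀ = 18.1 m/s, a = 2.1 m/s².
v² = v₀² + 2aΔx = 18.1² + 2·2.1·168 = 1030 → v = 32.1 m/s
t = (v − v₀)/a = (32.1 − 18.1)/2.1 = 6.69 s
Speed at end of phase 3 = 32.1 m/s

32.1 m/s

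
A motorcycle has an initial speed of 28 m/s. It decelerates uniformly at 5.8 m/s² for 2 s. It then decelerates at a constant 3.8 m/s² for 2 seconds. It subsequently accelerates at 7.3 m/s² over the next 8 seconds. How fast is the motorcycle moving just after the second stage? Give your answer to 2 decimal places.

Phase 1 (decelerating): v₀ = 28.0 m/s, a = -5.8 m/s².
v = v₀ + at = 28.0 + (-5.8)(2) = 16.4 m/s
Δx = v₀t + ½at² = 28.0·2 + 0.5·-5.8·2² = 44.4 m

Phase 2 (decelerating): v₀ = 16.4 m/s, a = -3.8 m/s².
v = v₀ + at = 16.4 + (-3.8)(2) = 8.80 m/s
Δx = v₀t + ½at² = 16.4·2 + 0.5·-3.8·2² = 25.2 m
Speed at end of phase 2 = 8.80 m/s

8.80 m/s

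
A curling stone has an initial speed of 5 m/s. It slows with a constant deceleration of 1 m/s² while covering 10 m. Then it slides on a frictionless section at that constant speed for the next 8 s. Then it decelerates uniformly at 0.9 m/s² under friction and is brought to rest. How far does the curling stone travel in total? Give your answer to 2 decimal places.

Phase 1 (decelerating): v₀ = 5.00 m/s, a = -1 m/s².
v² = v₀² + 2aΔx = 5.00² + 2·-1·10 = 5.00 → v = 2.24 m/s
t = (v − v₀)/a = (2.24 − 5.00)/-1 = 2.76 s

Phase 2 (constant speed): v₀ = 2.24 m/s, a = 0 m/s².
v = v₀ + at = 2.24 + (0)(8) = 2.24 m/s
Δx = v₀t + ½at² = 2.24·8 + 0.5·0·8² = 17.9 m

Phase 3 (decelerating): v₀ = 2.24 m/s, a = -0.9 m/s².
v = v₀ + at → t = (0 − 2.24) / -0.9 = 2.48 s
v² = v₀² + 2aΔx → Δx = (0² − 2.24²)/(2·-0.9) = 2.78 m
Total distance = 10.0 + 17.9 + 2.78 = 30.7 m

30.67 m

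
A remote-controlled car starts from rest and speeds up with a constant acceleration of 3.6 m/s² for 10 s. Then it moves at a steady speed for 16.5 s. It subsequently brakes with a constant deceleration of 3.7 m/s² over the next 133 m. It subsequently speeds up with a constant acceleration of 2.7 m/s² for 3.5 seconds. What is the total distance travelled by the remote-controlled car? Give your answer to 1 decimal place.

Phase 1 (accelerating): v₀ = 0 m/s, a = 3.6 m/s².
v = v₀ + at = 0 + (3.6)(10) = 36.0 m/s
Δx = v₀t + ½at² = 0·10 + 0.5·3.6·10² = 180 m

Phase 2 (constant speed): v₀ = 36.0 m/s, a = 0 m/s².
v = v₀ + at = 36.0 + (0)(16.5) = 36.0 m/s
Δx = v₀t + ½at² = 36.0·16.5 + 0.5·0·16.5² = 594 m

Phase 3 (decelerating): v₀ = 36.0 m/s, a = -3.7 m/s².
v² = v₀² + 2aΔx = 36.0² + 2·-3.7·133 = 312 → v = 17.7 m/s
t = (v − v₀)/a = (17.7 − 36.0)/-3.7 = 4.96 s

Phase 4 (accelerating): v₀ = 17.7 m/s, a = 2.7 m/s².
v = v₀ + at = 17.7 + (2.7)(3.5) = 27.1 m/s
Δx = v₀t + ½at² = 17.7·3.5 + 0.5·2.7·3.5² = 78.3 m
Total distance = 180 + 594 + 133 + 78.3 = 985 m

985.3 m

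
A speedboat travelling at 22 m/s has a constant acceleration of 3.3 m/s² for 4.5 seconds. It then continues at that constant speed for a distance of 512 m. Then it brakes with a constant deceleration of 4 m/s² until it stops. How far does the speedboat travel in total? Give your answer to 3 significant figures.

Phase 1 (accelerating): v₀ = 22.0 m/s, a = 3.3 m/s².
v = v₀ + at = 22.0 + (3.3)(4.5) = 36.9 m/s
Δx = v₀t + ½at² = 22.0·4.5 + 0.5·3.3·4.5² = 132 m

Phase 2 (constant speed): v₀ = 36.9 m/s, a = 0 m/s².
Constant speed: t = d/v = 512/36.9 = 13.9 s

Phase 3 (decelerating): v₀ = 36.9 m/s, a = -4 m/s².
v = v₀ + at → t = (0 − 36.9) / -4 = 9.21 s
v² = v₀² + 2aΔx → Δx = (0² − 36.9²)/(2·-4) = 170 m
Total distance = 132 + 512 + 170 = 814 m

814 m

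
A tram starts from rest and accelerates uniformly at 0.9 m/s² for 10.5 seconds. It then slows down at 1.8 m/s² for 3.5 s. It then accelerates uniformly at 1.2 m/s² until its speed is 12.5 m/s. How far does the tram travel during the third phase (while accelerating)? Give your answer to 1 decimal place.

61.0 m

Phase 1 (accelerating): v₀ = 0 m/s, a = 0.9 m/s².
v = v₀ + at = 0 + (0.9)(10.5) = 9.45 m/s
Δx = v₀t + ½at² = 0·10.5 + 0.5·0.9·10.5² = 49.6 m

Phase 2 (decelerating): v₀ = 9.45 m/s, a = -1.8 m/s².
v = v₀ + at = 9.45 + (-1.8)(3.5) = 3.15 m/s
Δx = v₀t + ½at² = 9.45·3.5 + 0.5·-1.8·3.5² = 22.1 m

Phase 3 (accelerating): v₀ = 3.15 m/s, a = 1.2 m/s².
v = v₀ + at → t = (12.5 − 3.15) / 1.2 = 7.79 s
v² = v₀² + 2aΔx → Δx = (12.5² − 3.15²)/(2·1.2) = 61.0 m
Distance in phase 3 = 61.0 m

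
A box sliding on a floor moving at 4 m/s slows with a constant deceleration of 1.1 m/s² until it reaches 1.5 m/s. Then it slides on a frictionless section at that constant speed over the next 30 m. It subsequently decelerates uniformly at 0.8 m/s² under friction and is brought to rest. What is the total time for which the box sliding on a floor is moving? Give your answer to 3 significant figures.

24.1 s

Phase 1 (decelerating): v₀ = 4.00 m/s, a = -1.1 m/s².
v = v₀ + at → t = (1.5 − 4.00) / -1.1 = 2.27 s
v² = v₀² + 2aΔx → Δx = (1.5² − 4.00²)/(2·-1.1) = 6.25 m

Phase 2 (constant speed): v₀ = 1.50 m/s, a = 0 m/s².
Constant speed: t = d/v = 30/1.50 = 20.0 s

Phase 3 (decelerating): v₀ = 1.50 m/s, a = -0.8 m/s².
v = v₀ + at → t = (0 − 1.50) / -0.8 = 1.88 s
v² = v₀² + 2aΔx → Δx = (0² − 1.50²)/(2·-0.8) = 1.41 m
Total time = 2.27 + 20.0 + 1.88 = 24.1 s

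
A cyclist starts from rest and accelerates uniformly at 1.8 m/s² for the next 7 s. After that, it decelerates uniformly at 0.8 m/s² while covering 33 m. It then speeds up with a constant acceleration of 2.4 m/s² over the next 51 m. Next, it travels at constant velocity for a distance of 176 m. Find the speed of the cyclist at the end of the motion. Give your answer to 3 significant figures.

Phase 1 (accelerating): v₀ = 0 m/s, a = 1.8 m/s².
v = v₀ + at = 0 + (1.8)(7) = 12.6 m/s
Δx = v₀t + ½at² = 0·7 + 0.5·1.8·7² = 44.1 m

Phase 2 (decelerating): v₀ = 12.6 m/s, a = -0.8 m/s².
v² = v₀² + 2aΔx = 12.6² + 2·-0.8·33 = 106 → v = 10.3 m/s
t = (v − v₀)/a = (10.3 − 12.6)/-0.8 = 2.88 s

Phase 3 (accelerating): v₀ = 10.3 m/s, a = 2.4 m/s².
v² = v₀² + 2aΔx = 10.3² + 2·2.4·51 = 351 → v = 18.7 m/s
t = (v − v₀)/a = (18.7 − 10.3)/2.4 = 3.51 s

Phase 4 (constant speed): v₀ = 18.7 m/s, a = 0 m/s².
Constant speed: t = d/v = 176/18.7 = 9.40 s
Final speed = 18.7 m/s

18.7 m/s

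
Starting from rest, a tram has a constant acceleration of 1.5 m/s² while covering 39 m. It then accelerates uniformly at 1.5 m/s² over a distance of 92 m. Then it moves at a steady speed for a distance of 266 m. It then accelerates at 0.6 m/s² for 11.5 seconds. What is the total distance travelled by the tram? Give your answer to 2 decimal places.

Phase 1 (accelerating): v₀ = 0 m/s, a = 1.5 m/s².
v² = v₀² + 2aΔx = 0² + 2·1.5·39 = 117 → v = 10.8 m/s
t = (v − v₀)/a = (10.8 − 0)/1.5 = 7.21 s

Phase 2 (accelerating): v₀ = 10.8 m/s, a = 1.5 m/s².
v² = v₀² + 2aΔx = 10.8² + 2·1.5·92 = 393 → v = 19.8 m/s
t = (v − v₀)/a = (19.8 − 10.8)/1.5 = 6.01 s

Phase 3 (constant speed): v₀ = 19.8 m/s, a = 0 m/s².
Constant speed: t = d/v = 266/19.8 = 13.4 s

Phase 4 (accelerating): v₀ = 19.8 m/s, a = 0.6 m/s².
v = v₀ + at = 19.8 + (0.6)(11.5) = 26.7 m/s
Δx = v₀t + ½at² = 19.8·11.5 + 0.5·0.6·11.5² = 268 m
Total distance = 39.0 + 92.0 + 266 + 268 = 665 m

664.65 m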